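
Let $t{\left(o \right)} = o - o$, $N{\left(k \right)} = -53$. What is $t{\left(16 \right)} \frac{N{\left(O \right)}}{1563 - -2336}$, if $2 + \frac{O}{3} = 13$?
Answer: $0$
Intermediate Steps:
$O = 33$ ($O = -6 + 3 \cdot 13 = -6 + 39 = 33$)
$t{\left(o \right)} = 0$
$t{\left(16 \right)} \frac{N{\left(O \right)}}{1563 - -2336} = 0 \left(- \frac{53}{1563 - -2336}\right) = 0 \left(- \frac{53}{1563 + 2336}\right) = 0 \left(- \frac{53}{3899}\right) = 0$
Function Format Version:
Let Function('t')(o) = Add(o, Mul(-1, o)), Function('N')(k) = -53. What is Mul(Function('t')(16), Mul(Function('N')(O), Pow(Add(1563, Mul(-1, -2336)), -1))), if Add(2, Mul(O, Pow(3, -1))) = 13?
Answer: 0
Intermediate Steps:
O = 33 (O = Add(-6, Mul(3, 13)) = Add(-6, 39) = 33)
Function('t')(o) = 0
Mul(Function('t')(16), Mul(Function('N')(O), Pow(Add(1563, Mul(-1, -2336)), -1))) = Mul(0, Mul(-53, Pow(Add(1563, Mul(-1, -2336)), -1))) = Mul(0, Mul(-53, Pow(Add(1563, 2336), -1))) = Mul(0, Mul(-53, Pow(3899, -1))) = Mul(0, Mul(-53, Rational(1, 3899))) = Mul(0, Rational(-53, 3899)) = 0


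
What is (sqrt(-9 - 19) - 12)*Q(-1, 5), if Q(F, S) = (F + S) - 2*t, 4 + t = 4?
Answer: -48 + 8*I*sqrt(7) ≈ -48.0 + 21.166*I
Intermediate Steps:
t = 0 (t = -4 + 4 = 0)
Q(F, S) = F + S (Q(F, S) = (F + S) - 2*0 = (F + S) + 0 = F + S)
(sqrt(-9 - 19) - 12)*Q(-1, 5) = (sqrt(-9 - 19) - 12)*(-1 + 5) = (sqrt(-28) - 12)*4 = (2*I*sqrt(7) - 12)*4 = (-12 + 2*I*sqrt(7))*4 = -48 + 8*I*sqrt(7)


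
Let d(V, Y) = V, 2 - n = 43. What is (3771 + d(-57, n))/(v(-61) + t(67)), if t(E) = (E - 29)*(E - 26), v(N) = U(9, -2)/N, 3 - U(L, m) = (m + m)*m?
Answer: 75518/31681 ≈ 2.3837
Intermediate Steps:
U(L, m) = 3 - 2*m² (U(L, m) = 3 - (m + m)*m = 3 - 2*m*m = 3 - 2*m²)
n = -41 (n = 2 - 1*43 = 2 - 43 = -41)
v(N) = -5/N (v(N) = (3 - 2*(-2)²)/N = (3 - 2*4)/N = (3 - 8)/N = -5/N)
t(E) = (-29 + E)*(-26 + E)
(3771 + d(-57, n))/(v(-61) + t(67)) = (3771 - 57)/(-5/(-61) + (754 + 67² - 55*67)) = 3714/(-5*(-1/61) + (754 + 4489 - 3685)) = 3714/(5/61 + 1558) = 3714/(95043/61) = 3714*(61/95043) = 75518/31681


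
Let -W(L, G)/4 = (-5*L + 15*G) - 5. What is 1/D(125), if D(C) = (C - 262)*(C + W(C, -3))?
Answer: -1/387025 ≈ -2.5838e-6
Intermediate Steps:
W(L, G) = 20 - 60*G + 20*L (W(L, G) = -4*((-5*L + 15*G) - 5) = -4*(-5 - 5*L + 15*G) = 20 - 60*G + 20*L)
D(C) = (-262 + C)*(200 + 21*C) (D(C) = (C - 262)*(C + (20 - 60*(-3) + 20*C)) = (-262 + C)*(C + (20 + 180 + 20*C)) = (-262 + C)*(C + (200 + 20*C)) = (-262 + C)*(200 + 21*C))
1/D(125) = 1/(-52400 - 5302*125 + 21*125²) = 1/(-52400 - 662750 + 21*15625) = 1/(-52400 - 662750 + 328125) = 1/(-387025) = -1/387025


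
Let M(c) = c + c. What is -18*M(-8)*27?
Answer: 7776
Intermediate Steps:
M(c) = 2*c
-18*M(-8)*27 = -36*(-8)*27 = -18*(-16)*27 = 288*27 = 7776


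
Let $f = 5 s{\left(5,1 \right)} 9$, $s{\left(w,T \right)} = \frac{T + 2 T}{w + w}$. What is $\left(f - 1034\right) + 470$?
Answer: $- \frac{1101}{2} \approx -550.5$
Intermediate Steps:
$s{\left(w,T \right)} = \frac{3 T}{2 w}$
$f = \frac{27}{2}$ ($f = 5 \cdot \frac{3}{2} \cdot 1 \cdot \frac{1}{5} \cdot 9 = 5 \cdot \frac{3}{10} \cdot 9 = \frac{3}{2} \cdot 9 = \frac{27}{2} \approx 13.5$)
$\left(f - 1034\right) + 470 = \left(\frac{27}{2} - 1034\right) + 470 = - \frac{2041}{2} + 470 = - \frac{1101}{2}$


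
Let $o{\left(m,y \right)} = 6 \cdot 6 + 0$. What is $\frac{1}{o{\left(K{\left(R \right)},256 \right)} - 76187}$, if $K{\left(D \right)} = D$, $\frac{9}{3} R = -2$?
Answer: $- \frac{1}{76151} \approx -1.3132 \cdot 10^{-5}$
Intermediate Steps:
$R = - \frac{2}{3}$ ($R = \frac{1}{3} \left(-2\right) = - \frac{2}{3} \approx -0.66667$)
$o{\left(m,y \right)} = 36$ ($o{\left(m,y \right)} = 36 + 0 = 36$)
$\frac{1}{o{\left(K{\left(R \right)},256 \right)} - 76187} = \frac{1}{36 - 76187} = \frac{1}{-76151} = - \frac{1}{76151}$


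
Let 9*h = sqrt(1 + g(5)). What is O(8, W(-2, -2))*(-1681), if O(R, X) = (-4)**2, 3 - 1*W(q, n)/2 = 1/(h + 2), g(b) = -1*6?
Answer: -26896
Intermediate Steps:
g(b) = -6
h = I*sqrt(5)/9 (h = sqrt(1 - 6)/9 = sqrt(-5)/9 = (I*sqrt(5))/9 = I*sqrt(5)/9 ≈ 0.24845*I)
W(q, n) = 6 - 2/(2 + I*sqrt(5)/9) (W(q, n) = 6 - 2/(I*sqrt(5)/9 + 2) = 6 - 2/(2 + I*sqrt(5)/9))
O(R, X) = 16
O(8, W(-2, -2))*(-1681) = 16*(-1681) = -26896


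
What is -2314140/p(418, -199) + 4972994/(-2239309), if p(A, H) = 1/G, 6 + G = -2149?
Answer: 11167370605582306/2239309 ≈ 4.9870e+9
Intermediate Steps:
G = -2155 (G = -6 - 2149 = -2155)
p(A, H) = -1/2155 (p(A, H) = 1/(-2155) = -1/2155)
-2314140/p(418, -199) + 4972994/(-2239309) = -2314140/(-1/2155) + 4972994/(-2239309) = -2314140*(-2155) + 4972994*(-1/2239309) = 4986971700 - 4972994/2239309 = 11167370605582306/2239309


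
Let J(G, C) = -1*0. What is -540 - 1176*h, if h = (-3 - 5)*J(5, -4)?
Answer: -540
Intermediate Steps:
J(G, C) = 0
h = 0 (h = (-3 - 5)*0 = -8*0 = 0)
-540 - 1176*h = -540 - 1176*0 = -540 + 0 = -540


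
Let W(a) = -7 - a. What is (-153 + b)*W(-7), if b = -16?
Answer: 0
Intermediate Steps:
(-153 + b)*W(-7) = (-153 - 16)*(-7 - 1*(-7)) = -169*(-7 + 7) = -169*0 = 0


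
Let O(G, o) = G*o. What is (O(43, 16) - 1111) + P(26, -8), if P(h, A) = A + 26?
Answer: -405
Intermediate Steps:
P(h, A) = 26 + A
(O(43, 16) - 1111) + P(26, -8) = (43*16 - 1111) + (26 - 8) = (688 - 1111) + 18 = -423 + 18 = -405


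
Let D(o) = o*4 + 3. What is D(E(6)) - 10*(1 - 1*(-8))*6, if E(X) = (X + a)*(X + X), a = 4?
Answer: -57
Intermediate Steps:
E(X) = 2*X*(4 + X) (E(X) = (X + 4)*(X + X) = (4 + X)*(2*X) = 2*X*(4 + X))
D(o) = 3 + 4*o (D(o) = 4*o + 3 = 3 + 4*o)
D(E(6)) - 10*(1 - 1*(-8))*6 = (3 + 4*(2*6*(4 + 6))) - 10*(1 - 1*(-8))*6 = (3 + 4*(2*6*10)) - 10*(1 + 8)*6 = (3 + 4*120) - 10*9*6 = (3 + 480) - 90*6 = 483 - 1*540 = 483 - 540 = -57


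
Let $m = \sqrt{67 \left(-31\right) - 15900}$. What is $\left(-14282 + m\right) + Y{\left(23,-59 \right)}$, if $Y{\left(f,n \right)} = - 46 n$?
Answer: $-11568 + i \sqrt{17977} \approx -11568.0 + 134.08 i$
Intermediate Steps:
$m = i \sqrt{17977}$ ($m = \sqrt{-2077 - 15900} = \sqrt{-17977} = i \sqrt{17977} \approx 134.08 i$)
$\left(-14282 + m\right) + Y{\left(23,-59 \right)} = \left(-14282 + i \sqrt{17977}\right) - -2714 = \left(-14282 + i \sqrt{17977}\right) + 2714 = -11568 + i \sqrt{17977}$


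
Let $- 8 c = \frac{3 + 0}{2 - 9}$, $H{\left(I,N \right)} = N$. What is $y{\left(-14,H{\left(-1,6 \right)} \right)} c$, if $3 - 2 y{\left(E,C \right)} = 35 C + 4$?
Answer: $- \frac{633}{112} \approx -5.6518$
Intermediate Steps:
$y{\left(E,C \right)} = - \frac{1}{2} - \frac{35 C}{2}$ ($y{\left(E,C \right)} = \frac{3}{2} - \frac{35 C + 4}{2} = \frac{3}{2} - \frac{4 + 35 C}{2} = \frac{3}{2} - \left(2 + \frac{35 C}{2}\right) = - \frac{1}{2} - \frac{35 C}{2}$)
$c = \frac{3}{56}$ ($c = - \frac{\left(3 + 0\right) \frac{1}{2 - 9}}{8} = - \frac{3 \frac{1}{-7}}{8} = - \frac{3 \left(- \frac{1}{7}\right)}{8} = \left(- \frac{1}{8}\right) \left(- \frac{3}{7}\right) = \frac{3}{56} \approx 0.053571$)
$y{\left(-14,H{\left(-1,6 \right)} \right)} c = \left(- \frac{1}{2} - 105\right) \frac{3}{56} = \left(- \frac{211}{2}\right) \frac{3}{56} = - \frac{633}{112}$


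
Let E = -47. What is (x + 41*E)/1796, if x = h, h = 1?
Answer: -963/898 ≈ -1.0724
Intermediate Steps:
x = 1
(x + 41*E)/1796 = (1 + 41*(-47))/1796 = (1 - 1927)*(1/1796) = -1926*1/1796 = -963/898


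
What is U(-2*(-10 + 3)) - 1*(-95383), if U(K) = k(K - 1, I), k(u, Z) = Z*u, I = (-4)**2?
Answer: 95591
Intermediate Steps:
I = 16
U(K) = -16 + 16*K (U(K) = 16*(K - 1) = 16*(-1 + K) = -16 + 16*K)
U(-2*(-10 + 3)) - 1*(-95383) = (-16 + 16*(-2*(-10 + 3))) - 1*(-95383) = (-16 + 16*(-2*(-7))) + 95383 = (-16 + 16*14) + 95383 = (-16 + 224) + 95383 = 208 + 95383 = 95591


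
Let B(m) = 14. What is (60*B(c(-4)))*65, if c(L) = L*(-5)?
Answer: 54600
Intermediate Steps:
c(L) = -5*L
(60*B(c(-4)))*65 = (60*14)*65 = 840*65 = 54600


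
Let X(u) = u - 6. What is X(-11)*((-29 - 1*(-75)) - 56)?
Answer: 170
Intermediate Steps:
X(u) = -6 + u
X(-11)*((-29 - 1*(-75)) - 56) = (-6 - 11)*((-29 - 1*(-75)) - 56) = -17*((-29 + 75) - 56) = -17*(46 - 56) = -17*(-10) = 170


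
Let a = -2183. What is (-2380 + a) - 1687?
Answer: -6250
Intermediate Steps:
(-2380 + a) - 1687 = (-2380 - 2183) - 1687 = -4563 - 1687 = -6250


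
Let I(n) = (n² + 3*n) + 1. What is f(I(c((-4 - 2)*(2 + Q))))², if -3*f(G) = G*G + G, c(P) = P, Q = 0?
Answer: 143760100/9 ≈ 1.5973e+7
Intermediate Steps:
I(n) = 1 + n² + 3*n
f(G) = -G/3 - G²/3 (f(G) = -(G*G + G)/3 = -(G² + G)/3 = -(G + G²)/3 = -G/3 - G²/3)
f(I(c((-4 - 2)*(2 + Q))))² = (-(1 + ((-4 - 2)*(2 + 0))² + 3*((-4 - 2)*(2 + 0)))*(1 + (1 + ((-4 - 2)*(2 + 0))² + 3*((-4 - 2)*(2 + 0))))/3)² = (-(1 + (-6*2)² + 3*(-6*2))*(1 + (1 + (-6*2)² + 3*(-6*2)))/3)² = (-(1 + (-12)² + 3*(-12))*(1 + (1 + (-12)² + 3*(-12)))/3)² = (-(1 + 144 - 36)*(1 + (1 + 144 - 36))/3)² = (-⅓*109*(1 + 109))² = (-⅓*109*110)² = (-11990/3)² = 143760100/9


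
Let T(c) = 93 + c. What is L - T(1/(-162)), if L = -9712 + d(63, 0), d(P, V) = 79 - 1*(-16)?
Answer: -1573019/162 ≈ -9710.0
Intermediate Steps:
d(P, V) = 95 (d(P, V) = 79 + 16 = 95)
L = -9617 (L = -9712 + 95 = -9617)
L - T(1/(-162)) = -9617 - (93 + 1/(-162)) = -9617 - (93 - 1/162) = -9617 - 1*15065/162 = -9617 - 15065/162 = -1573019/162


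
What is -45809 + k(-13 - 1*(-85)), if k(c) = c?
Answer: -45737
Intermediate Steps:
-45809 + k(-13 - 1*(-85)) = -45809 + (-13 - 1*(-85)) = -45809 + (-13 + 85) = -45809 + 72 = -45737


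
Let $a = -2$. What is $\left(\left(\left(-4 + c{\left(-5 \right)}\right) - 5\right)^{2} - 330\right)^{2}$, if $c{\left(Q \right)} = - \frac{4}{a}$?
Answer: $78961$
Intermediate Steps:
$c{\left(Q \right)} = 2$ ($c{\left(Q \right)} = - \frac{4}{-2} = \left(-4\right) \left(- \frac{1}{2}\right) = 2$)
$\left(\left(\left(-4 + c{\left(-5 \right)}\right) - 5\right)^{2} - 330\right)^{2} = \left(\left(\left(-4 + 2\right) - 5\right)^{2} - 330\right)^{2} = \left(\left(-2 - 5\right)^{2} - 330\right)^{2} = \left(\left(-7\right)^{2} - 330\right)^{2} = \left(49 - 330\right)^{2} = \left(-281\right)^{2} = 78961$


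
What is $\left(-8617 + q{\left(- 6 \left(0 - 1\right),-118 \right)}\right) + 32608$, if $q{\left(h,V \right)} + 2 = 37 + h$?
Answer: $24032$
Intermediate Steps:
$q{\left(h,V \right)} = 35 + h$ ($q{\left(h,V \right)} = -2 + \left(37 + h\right) = 35 + h$)
$\left(-8617 + q{\left(- 6 \left(0 - 1\right),-118 \right)}\right) + 32608 = \left(-8617 + \left(35 - 6 \left(0 - 1\right)\right)\right) + 32608 = \left(-8617 + \left(35 - -6\right)\right) + 32608 = \left(-8617 + \left(35 + 6\right)\right) + 32608 = \left(-8617 + 41\right) + 32608 = -8576 + 32608 = 24032$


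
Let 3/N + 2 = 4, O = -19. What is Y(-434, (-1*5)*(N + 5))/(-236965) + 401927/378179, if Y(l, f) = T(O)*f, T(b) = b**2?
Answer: 39871846669/35846074694 ≈ 1.1123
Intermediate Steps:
N = 3/2 (N = 3/(-2 + 4) = 3/2 ≈ 1.5000)
Y(l, f) = 361*f (Y(l, f) = (-19)**2*f = 361*f)
Y(-434, (-1*5)*(N + 5))/(-236965) + 401927/378179 = (361*((-1*5)*(3/2 + 5)))/(-236965) + 401927/378179 = (361*(-5*13/2))*(-1/236965) + 401927*(1/378179) = (361*(-65/2))*(-1/236965) + 401927/378179 = -23465/2*(-1/236965) + 401927/378179 = 4693/94786 + 401927/378179 = 39871846669/35846074694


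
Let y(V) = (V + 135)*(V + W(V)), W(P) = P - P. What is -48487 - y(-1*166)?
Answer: -53633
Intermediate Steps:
W(P) = 0
y(V) = V*(135 + V) (y(V) = (V + 135)*(V + 0) = (135 + V)*V = V*(135 + V))
-48487 - y(-1*166) = -48487 - (-1*166)*(135 - 1*166) = -48487 - (-166)*(135 - 166) = -48487 - (-166)*(-31) = -48487 - 1*5146 = -48487 - 5146 = -53633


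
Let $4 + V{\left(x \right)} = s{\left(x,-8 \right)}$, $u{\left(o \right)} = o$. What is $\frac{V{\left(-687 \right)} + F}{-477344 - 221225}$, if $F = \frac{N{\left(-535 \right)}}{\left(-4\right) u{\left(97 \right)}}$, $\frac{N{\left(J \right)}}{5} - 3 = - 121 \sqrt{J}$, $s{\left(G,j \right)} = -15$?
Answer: $\frac{7387}{271044772} - \frac{605 i \sqrt{535}}{271044772} \approx 2.7254 \cdot 10^{-5} - 5.1629 \cdot 10^{-5} i$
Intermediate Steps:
$V{\left(x \right)} = -19$ ($V{\left(x \right)} = -4 - 15 = -19$)
$N{\left(J \right)} = 15 - 605 \sqrt{J}$ ($N{\left(J \right)} = 15 + 5 \left(- 121 \sqrt{J}\right) = 15 - 605 \sqrt{J}$)
$F = - \frac{15}{388} + \frac{605 i \sqrt{535}}{388}$ ($F = \frac{15 - 605 \sqrt{-535}}{\left(-4\right) 97} = \frac{15 - 605 i \sqrt{535}}{-388} = \left(15 - 605 i \sqrt{535}\right) \left(- \frac{1}{388}\right) = - \frac{15}{388} + \frac{605 i \sqrt{535}}{388} \approx -0.03866 + 36.066 i$)
$\frac{V{\left(-687 \right)} + F}{-477344 - 221225} = \frac{-19 - \left(\frac{15}{388} - \frac{605 i \sqrt{535}}{388}\right)}{-477344 - 221225} = \frac{- \frac{7387}{388} + \frac{605 i \sqrt{535}}{388}}{-698569} = \left(- \frac{7387}{388} + \frac{605 i \sqrt{535}}{388}\right) \left(- \frac{1}{698569}\right) = \frac{7387}{271044772} - \frac{605 i \sqrt{535}}{271044772}$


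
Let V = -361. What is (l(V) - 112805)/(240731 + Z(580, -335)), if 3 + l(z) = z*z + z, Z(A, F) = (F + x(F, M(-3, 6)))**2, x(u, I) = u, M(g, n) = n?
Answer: 256/10293 ≈ 0.024871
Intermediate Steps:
Z(A, F) = 4*F**2 (Z(A, F) = (F + F)**2 = (2*F)**2 = 4*F**2)
l(z) = -3 + z + z**2 (l(z) = -3 + (z*z + z) = -3 + (z**2 + z) = -3 + (z + z**2) = -3 + z + z**2)
(l(V) - 112805)/(240731 + Z(580, -335)) = ((-3 - 361 + (-361)**2) - 112805)/(240731 + 4*(-335)**2) = ((-3 - 361 + 130321) - 112805)/(240731 + 4*112225) = (129957 - 112805)/(240731 + 448900) = 17152/689631 = 17152*(1/689631) = 256/10293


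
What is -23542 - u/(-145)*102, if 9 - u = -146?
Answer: -679556/29 ≈ -23433.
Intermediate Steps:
u = 155 (u = 9 - 1*(-146) = 9 + 146 = 155)
-23542 - u/(-145)*102 = -23542 - 155/(-145)*102 = -23542 - 155*(-1/145)*102 = -23542 - (-31)*102/29 = -23542 - 1*(-3162/29) = -23542 + 3162/29 = -679556/29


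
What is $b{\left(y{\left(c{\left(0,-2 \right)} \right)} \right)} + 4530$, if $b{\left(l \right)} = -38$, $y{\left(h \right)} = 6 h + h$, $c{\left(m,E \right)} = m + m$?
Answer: $4492$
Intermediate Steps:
$c{\left(m,E \right)} = 2 m$
$y{\left(h \right)} = 7 h$
$b{\left(y{\left(c{\left(0,-2 \right)} \right)} \right)} + 4530 = -38 + 4530 = 4492$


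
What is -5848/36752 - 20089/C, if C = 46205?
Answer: -126064721/212265770 ≈ -0.59390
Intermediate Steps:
-5848/36752 - 20089/C = -5848/36752 - 20089/46205 = -5848*1/36752 - 20089*1/46205 = -731/4594 - 20089/46205 = -126064721/212265770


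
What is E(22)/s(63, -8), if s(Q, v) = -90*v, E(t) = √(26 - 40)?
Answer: I*√14/720 ≈ 0.0051968*I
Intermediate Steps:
E(t) = I*√14 (E(t) = √(-14) = I*√14)
E(22)/s(63, -8) = (I*√14)/((-90*(-8))) = (I*√14)/720 = (I*√14)*(1/720) = I*√14/720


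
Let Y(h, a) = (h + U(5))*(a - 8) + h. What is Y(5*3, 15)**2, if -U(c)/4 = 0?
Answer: 14400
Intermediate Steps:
U(c) = 0 (U(c) = -4*0 = 0)
Y(h, a) = h + h*(-8 + a) (Y(h, a) = (h + 0)*(a - 8) + h = h*(-8 + a) + h = h + h*(-8 + a))
Y(5*3, 15)**2 = ((5*3)*(-7 + 15))**2 = (15*8)**2 = 120**2 = 14400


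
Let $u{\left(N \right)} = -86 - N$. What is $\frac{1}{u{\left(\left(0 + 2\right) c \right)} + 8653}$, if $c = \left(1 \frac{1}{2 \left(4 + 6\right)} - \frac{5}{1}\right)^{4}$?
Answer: $\frac{80000}{589300399} \approx 0.00013575$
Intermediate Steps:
$c = \frac{96059601}{160000}$ ($c = \left(1 \frac{1}{2 \cdot 10} - 5\right)^{4} = \left(1 \cdot \frac{1}{20} - 5\right)^{4} = \left(\frac{1}{20} - 5\right)^{4} = \left(- \frac{99}{20}\right)^{4} = \frac{96059601}{160000} \approx 600.37$)
$\frac{1}{u{\left(\left(0 + 2\right) c \right)} + 8653} = \frac{1}{\left(-86 - \left(0 + 2\right) \frac{96059601}{160000}\right) + 8653} = \frac{1}{\left(-86 - 2 \cdot \frac{96059601}{160000}\right) + 8653} = \frac{1}{\left(-86 - \frac{96059601}{80000}\right) + 8653} = \frac{1}{- \frac{102939601}{80000} + 8653} = \frac{1}{\frac{589300399}{80000}} = \frac{80000}{589300399}$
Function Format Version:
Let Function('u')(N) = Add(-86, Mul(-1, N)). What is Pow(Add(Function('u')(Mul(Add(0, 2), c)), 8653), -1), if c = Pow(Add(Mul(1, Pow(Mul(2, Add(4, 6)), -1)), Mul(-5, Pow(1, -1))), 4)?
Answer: Rational(80000, 589300399) ≈ 0.00013575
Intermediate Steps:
c = Rational(96059601, 160000) (c = Pow(Add(Mul(1, Pow(Mul(2, 10), -1)), Mul(-5, 1)), 4) = Pow(Add(Mul(1, Pow(20, -1)), -5), 4) = Pow(Add(Mul(1, Rational(1, 20)), -5), 4) = Pow(Add(Rational(1, 20), -5), 4) = Pow(Rational(-99, 20), 4) = Rational(96059601, 160000) ≈ 600.37)
Pow(Add(Function('u')(Mul(Add(0, 2), c)), 8653), -1) = Pow(Add(Add(-86, Mul(-1, Mul(Add(0, 2), Rational(96059601, 160000)))), 8653), -1) = Pow(Add(Add(-86, Mul(-1, Mul(2, Rational(96059601, 160000)))), 8653), -1) = Pow(Add(Add(-86, Mul(-1, Rational(96059601, 80000))), 8653), -1) = Pow(Add(Add(-86, Rational(-96059601, 80000)), 8653), -1) = Pow(Add(Rational(-102939601, 80000), 8653), -1) = Pow(Rational(589300399, 80000), -1) = Rational(80000, 589300399)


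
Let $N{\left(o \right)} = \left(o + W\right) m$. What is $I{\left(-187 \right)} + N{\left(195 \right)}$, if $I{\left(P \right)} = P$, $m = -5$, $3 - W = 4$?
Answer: $-1157$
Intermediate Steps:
$W = -1$ ($W = 3 - 4 = -1$)
$N{\left(o \right)} = 5 - 5 o$ ($N{\left(o \right)} = \left(o - 1\right) \left(-5\right) = \left(-1 + o\right) \left(-5\right) = 5 - 5 o$)
$I{\left(-187 \right)} + N{\left(195 \right)} = -187 + \left(5 - 975\right) = -187 - 970 = -1157$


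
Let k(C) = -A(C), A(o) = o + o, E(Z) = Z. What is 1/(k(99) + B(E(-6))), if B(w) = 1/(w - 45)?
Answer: -51/10099 ≈ -0.0050500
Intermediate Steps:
A(o) = 2*o
B(w) = 1/(-45 + w)
k(C) = -2*C
1/(k(99) + B(E(-6))) = 1/(-2*99 + 1/(-45 - 6)) = 1/(-198 + 1/(-51)) = 1/(-198 - 1/51) = 1/(-10099/51) = -51/10099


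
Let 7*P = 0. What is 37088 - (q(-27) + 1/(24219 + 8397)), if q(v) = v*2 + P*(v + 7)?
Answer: 1211423471/32616 ≈ 37142.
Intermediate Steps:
P = 0 (P = (⅐)*0 = 0)
q(v) = 2*v (q(v) = v*2 + 0*(v + 7) = 2*v + 0*(7 + v) = 2*v + 0 = 2*v)
37088 - (q(-27) + 1/(24219 + 8397)) = 37088 - (2*(-27) + 1/(24219 + 8397)) = 37088 - (-54 + 1/32616) = 37088 - 1*(-1761263/32616) = 37088 + 1761263/32616 = 1211423471/32616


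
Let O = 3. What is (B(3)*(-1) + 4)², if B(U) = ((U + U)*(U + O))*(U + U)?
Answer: 44944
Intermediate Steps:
B(U) = 4*U²*(3 + U) (B(U) = ((U + U)*(U + 3))*(U + U) = ((2*U)*(3 + U))*(2*U) = (2*U*(3 + U))*(2*U) = 4*U²*(3 + U))
(B(3)*(-1) + 4)² = ((4*3²*(3 + 3))*(-1) + 4)² = ((4*9*6)*(-1) + 4)² = (216*(-1) + 4)² = (-216 + 4)² = (-212)² = 44944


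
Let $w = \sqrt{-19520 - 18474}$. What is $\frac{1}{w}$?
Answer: $- \frac{i \sqrt{314}}{3454} \approx - 0.0051303 i$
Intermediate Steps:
$w = 11 i \sqrt{314}$ ($w = \sqrt{-37994} = 11 i \sqrt{314} \approx 194.92 i$)
$\frac{1}{w} = \frac{1}{11 i \sqrt{314}} = - \frac{i \sqrt{314}}{3454}$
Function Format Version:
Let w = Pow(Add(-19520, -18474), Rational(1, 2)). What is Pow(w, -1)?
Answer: Mul(Rational(-1, 3454), I, Pow(314, Rational(1, 2))) ≈ Mul(-0.0051303, I)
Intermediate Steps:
w = Mul(11, I, Pow(314, Rational(1, 2))) (w = Pow(-37994, Rational(1, 2)) = Mul(11, I, Pow(314, Rational(1, 2))) ≈ Mul(194.92, I))
Pow(w, -1) = Pow(Mul(11, I, Pow(314, Rational(1, 2))), -1) = Mul(Rational(-1, 3454), I, Pow(314, Rational(1, 2)))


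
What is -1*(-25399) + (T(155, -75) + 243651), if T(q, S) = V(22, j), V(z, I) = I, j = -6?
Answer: 269044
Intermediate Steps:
T(q, S) = -6
-1*(-25399) + (T(155, -75) + 243651) = -1*(-25399) + (-6 + 243651) = 25399 + 243645 = 269044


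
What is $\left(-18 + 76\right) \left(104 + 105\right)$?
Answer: $12122$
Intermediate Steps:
$\left(-18 + 76\right) \left(104 + 105\right) = 58 \cdot 209 = 12122$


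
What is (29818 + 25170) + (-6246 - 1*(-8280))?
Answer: 57022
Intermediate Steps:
(29818 + 25170) + (-6246 - 1*(-8280)) = 54988 + (-6246 + 8280) = 54988 + 2034 = 57022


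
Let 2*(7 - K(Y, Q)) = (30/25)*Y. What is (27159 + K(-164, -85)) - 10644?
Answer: 83102/5 ≈ 16620.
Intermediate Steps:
K(Y, Q) = 7 - 3*Y/5 (K(Y, Q) = 7 - 30/25*Y/2 = 7 - 30*(1/25)*Y/2 = 7 - 3*Y/5)
(27159 + K(-164, -85)) - 10644 = (27159 + (7 - 3/5*(-164))) - 10644 = (27159 + (7 + 492/5)) - 10644 = (27159 + 527/5) - 10644 = 136322/5 - 10644 = 83102/5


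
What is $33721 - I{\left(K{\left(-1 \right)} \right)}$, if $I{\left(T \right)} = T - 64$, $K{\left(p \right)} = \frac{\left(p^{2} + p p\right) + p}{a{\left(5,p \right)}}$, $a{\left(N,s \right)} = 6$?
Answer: $\frac{202709}{6} \approx 33785.0$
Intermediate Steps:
$K{\left(p \right)} = \frac{p^{2}}{3} + \frac{p}{6}$ ($K{\left(p \right)} = \frac{\left(p^{2} + p p\right) + p}{6} = \left(\left(p^{2} + p^{2}\right) + p\right) \frac{1}{6} = \left(2 p^{2} + p\right) \frac{1}{6} = \left(p + 2 p^{2}\right) \frac{1}{6} = \frac{p^{2}}{3} + \frac{p}{6}$)
$I{\left(T \right)} = -64 + T$
$33721 - I{\left(K{\left(-1 \right)} \right)} = 33721 - \left(-64 + \frac{1}{6} \left(-1\right) \left(1 + 2 \left(-1\right)\right)\right) = 33721 - \left(-64 + \frac{1}{6} \left(-1\right) \left(1 - 2\right)\right) = 33721 - \left(-64 + \frac{1}{6} \left(-1\right) \left(-1\right)\right) = 33721 - \left(-64 + \frac{1}{6}\right) = 33721 - - \frac{383}{6} = 33721 + \frac{383}{6} = \frac{202709}{6}$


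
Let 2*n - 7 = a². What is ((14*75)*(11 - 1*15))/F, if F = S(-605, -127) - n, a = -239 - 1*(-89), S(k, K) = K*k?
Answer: -2800/43721 ≈ -0.064042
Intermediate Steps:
a = -150 (a = -239 + 89 = -150)
n = 22507/2 (n = 7/2 + (½)*(-150)² = 7/2 + (½)*22500 = 7/2 + 11250 = 22507/2 ≈ 11254.)
F = 131163/2 (F = -127*(-605) - 1*22507/2 = 76835 - 22507/2 = 131163/2 ≈ 65582.)
((14*75)*(11 - 1*15))/F = ((14*75)*(11 - 1*15))/(131163/2) = (1050*(11 - 15))*(2/131163) = (1050*(-4))*(2/131163) = -4200*2/131163 = -2800/43721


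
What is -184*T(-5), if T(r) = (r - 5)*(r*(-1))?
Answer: 9200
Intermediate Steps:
T(r) = -r*(-5 + r) (T(r) = (-5 + r)*(-r) = -r*(-5 + r))
-184*T(-5) = -(-920)*(5 - 1*(-5)) = -(-920)*(5 + 5) = -(-920)*10 = -184*(-50) = 9200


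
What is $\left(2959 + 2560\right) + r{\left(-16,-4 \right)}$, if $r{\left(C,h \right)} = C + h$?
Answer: $5499$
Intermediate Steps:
$\left(2959 + 2560\right) + r{\left(-16,-4 \right)} = \left(2959 + 2560\right) - 20 = 5519 - 20 = 5499$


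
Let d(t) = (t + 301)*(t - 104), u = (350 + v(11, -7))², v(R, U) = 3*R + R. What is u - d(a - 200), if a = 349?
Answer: 134986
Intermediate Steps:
v(R, U) = 4*R
u = 155236 (u = (350 + 4*11)² = (350 + 44)² = 394² = 155236)
d(t) = (-104 + t)*(301 + t) (d(t) = (301 + t)*(-104 + t) = (-104 + t)*(301 + t))
u - d(a - 200) = 155236 - (-31304 + (349 - 200)² + 197*(349 - 200)) = 155236 - (-31304 + 149² + 197*149) = 155236 - (-31304 + 22201 + 29353) = 155236 - 1*20250 = 155236 - 20250 = 134986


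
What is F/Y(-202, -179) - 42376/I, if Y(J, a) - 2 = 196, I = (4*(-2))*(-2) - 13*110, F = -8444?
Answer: -887342/69993 ≈ -12.678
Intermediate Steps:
I = -1414 (I = -8*(-2) - 1430 = 16 - 1430 = -1414)
Y(J, a) = 198 (Y(J, a) = 2 + 196 = 198)
F/Y(-202, -179) - 42376/I = -8444/198 - 42376/(-1414) = -8444*1/198 - 42376*(-1/1414) = -4222/99 + 21188/707 = -887342/69993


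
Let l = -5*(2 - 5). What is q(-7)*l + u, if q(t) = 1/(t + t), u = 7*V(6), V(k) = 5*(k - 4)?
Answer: 965/14 ≈ 68.929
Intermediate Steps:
V(k) = -20 + 5*k (V(k) = 5*(-4 + k) = -20 + 5*k)
l = 15 (l = -5*(-3) = 15)
u = 70 (u = 7*(-20 + 5*6) = 7*(-20 + 30) = 7*10 = 70)
q(t) = 1/(2*t)
q(-7)*l + u = ((1/2)/(-7))*15 + 70 = ((1/2)*(-1/7))*15 + 70 = -1/14*15 + 70 = -15/14 + 70 = 965/14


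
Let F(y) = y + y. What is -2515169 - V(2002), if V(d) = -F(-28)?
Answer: -2515225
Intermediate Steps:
F(y) = 2*y
V(d) = 56 (V(d) = -2*(-28) = -1*(-56) = 56)
-2515169 - V(2002) = -2515169 - 1*56 = -2515169 - 56 = -2515225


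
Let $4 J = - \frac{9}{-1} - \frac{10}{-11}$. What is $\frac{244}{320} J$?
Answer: $\frac{6649}{3520} \approx 1.8889$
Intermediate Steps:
$J = \frac{109}{44}$ ($J = \frac{- \frac{9}{-1} - \frac{10}{-11}}{4} = \frac{\left(-9\right) \left(-1\right) - - \frac{10}{11}}{4} = \frac{9 + \frac{10}{11}}{4} = \frac{1}{4} \cdot \frac{109}{11} = \frac{109}{44} \approx 2.4773$)
$\frac{244}{320} J = \frac{244}{320} \cdot \frac{109}{44} = 244 \cdot \frac{1}{320} \cdot \frac{109}{44} = \frac{61}{80} \cdot \frac{109}{44} = \frac{6649}{3520}$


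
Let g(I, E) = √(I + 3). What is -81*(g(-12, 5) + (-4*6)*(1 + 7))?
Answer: 15552 - 243*I ≈ 15552.0 - 243.0*I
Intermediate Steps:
g(I, E) = √(3 + I)
-81*(g(-12, 5) + (-4*6)*(1 + 7)) = -81*(√(3 - 12) + (-4*6)*(1 + 7)) = -81*(√(-9) - 24*8) = -81*(3*I - 192) = -81*(-192 + 3*I) = 15552 - 243*I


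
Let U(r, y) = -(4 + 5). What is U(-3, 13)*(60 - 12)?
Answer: -432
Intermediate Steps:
U(r, y) = -9 (U(r, y) = -1*9 = -9)
U(-3, 13)*(60 - 12) = -9*(60 - 12) = -9*48 = -432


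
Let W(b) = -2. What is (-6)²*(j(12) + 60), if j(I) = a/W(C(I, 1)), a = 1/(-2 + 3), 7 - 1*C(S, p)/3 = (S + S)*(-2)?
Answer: 2142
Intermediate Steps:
C(S, p) = 21 + 12*S (C(S, p) = 21 - 3*(S + S)*(-2) = 21 - 3*2*S*(-2) = 21 - (-12)*S = 21 + 12*S)
a = 1 (a = 1/1 = 1)
j(I) = -½ (j(I) = 1/(-2) = 1*(-½) = -½)
(-6)²*(j(12) + 60) = (-6)²*(-½ + 60) = 36*(119/2) = 2142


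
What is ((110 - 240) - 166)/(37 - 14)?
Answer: -296/23 ≈ -12.870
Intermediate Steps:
((110 - 240) - 166)/(37 - 14) = (-130 - 166)/23 = -296*1/23 = -296/23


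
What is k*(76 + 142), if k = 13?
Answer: 2834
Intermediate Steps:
k*(76 + 142) = 13*(76 + 142) = 13*218 = 2834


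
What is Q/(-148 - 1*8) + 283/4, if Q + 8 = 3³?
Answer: 5509/78 ≈ 70.628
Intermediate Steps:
Q = 19 (Q = -8 + 3³ = -8 + 27 = 19)
Q/(-148 - 1*8) + 283/4 = 19/(-148 - 1*8) + 283/4 = 19/(-148 - 8) + 283*(¼) = 19/(-156) + 283/4 = 19*(-1/156) + 283/4 = -19/156 + 283/4 = 5509/78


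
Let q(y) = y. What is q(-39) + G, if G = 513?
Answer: 474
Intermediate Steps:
q(-39) + G = -39 + 513 = 474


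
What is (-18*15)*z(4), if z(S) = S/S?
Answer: -270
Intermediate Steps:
z(S) = 1
(-18*15)*z(4) = -18*15*1 = -270*1 = -270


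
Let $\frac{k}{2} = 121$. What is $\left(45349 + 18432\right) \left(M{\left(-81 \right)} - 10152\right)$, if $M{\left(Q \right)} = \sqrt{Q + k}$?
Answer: $-647504712 + 63781 \sqrt{161} \approx -6.4669 \cdot 10^{8}$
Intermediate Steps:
$k = 242$ ($k = 2 \cdot 121 = 242$)
$M{\left(Q \right)} = \sqrt{242 + Q}$ ($M{\left(Q \right)} = \sqrt{Q + 242} = \sqrt{242 + Q}$)
$\left(45349 + 18432\right) \left(M{\left(-81 \right)} - 10152\right) = \left(45349 + 18432\right) \left(\sqrt{242 - 81} - 10152\right) = 63781 \left(\sqrt{161} - 10152\right) = 63781 \left(-10152 + \sqrt{161}\right) = -647504712 + 63781 \sqrt{161}$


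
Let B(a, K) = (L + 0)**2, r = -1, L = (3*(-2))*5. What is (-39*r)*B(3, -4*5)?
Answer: 35100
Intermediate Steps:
L = -30 (L = -6*5 = -30)
B(a, K) = 900 (B(a, K) = (-30 + 0)**2 = (-30)**2 = 900)
(-39*r)*B(3, -4*5) = -39*(-1)*900 = 39*900 = 35100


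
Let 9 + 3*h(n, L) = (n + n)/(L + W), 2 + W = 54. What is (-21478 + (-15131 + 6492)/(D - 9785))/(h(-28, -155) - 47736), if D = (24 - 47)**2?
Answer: 61426644261/136537986520 ≈ 0.44989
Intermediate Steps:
W = 52 (W = -2 + 54 = 52)
h(n, L) = -3 + 2*n/(3*(52 + L)) (h(n, L) = -3 + ((n + n)/(L + 52))/3 = -3 + ((2*n)/(52 + L))/3 = -3 + (2*n/(52 + L))/3 = -3 + 2*n/(3*(52 + L)))
D = 529 (D = (-23)**2 = 529)
(-21478 + (-15131 + 6492)/(D - 9785))/(h(-28, -155) - 47736) = (-21478 + (-15131 + 6492)/(529 - 9785))/((-468 - 9*(-155) + 2*(-28))/(3*(52 - 155)) - 47736) = (-21478 - 8639/(-9256))/((1/3)*(-468 + 1395 - 56)/(-103) - 47736) = (-21478 - 8639*(-1/9256))/((1/3)*(-1/103)*871 - 47736) = (-21478 + 8639/9256)/(-871/309 - 47736) = -198791729/(9256*(-14751295/309)) = -198791729/9256*(-309/14751295) = 61426644261/136537986520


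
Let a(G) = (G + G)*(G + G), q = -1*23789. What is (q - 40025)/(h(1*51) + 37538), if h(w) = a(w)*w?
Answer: -31907/284071 ≈ -0.11232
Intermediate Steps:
q = -23789
a(G) = 4*G² (a(G) = (2*G)*(2*G) = 4*G²)
h(w) = 4*w³ (h(w) = (4*w²)*w = 4*w³)
(q - 40025)/(h(1*51) + 37538) = (-23789 - 40025)/(4*(1*51)³ + 37538) = -63814/(4*51³ + 37538) = -63814/(4*132651 + 37538) = -63814/(530604 + 37538) = -63814/568142 = -63814*1/568142 = -31907/284071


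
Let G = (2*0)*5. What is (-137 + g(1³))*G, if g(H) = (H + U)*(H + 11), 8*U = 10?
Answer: 0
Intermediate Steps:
U = 5/4 (U = (⅛)*10 = 5/4 ≈ 1.2500)
G = 0 (G = 0*5 = 0)
g(H) = (11 + H)*(5/4 + H) (g(H) = (H + 5/4)*(H + 11) = (5/4 + H)*(11 + H) = (11 + H)*(5/4 + H))
(-137 + g(1³))*G = (-137 + (55/4 + (1³)² + (49/4)*1³))*0 = (-137 + (55/4 + 1² + (49/4)*1))*0 = (-137 + (55/4 + 1 + 49/4))*0 = (-137 + 27)*0 = -110*0 = 0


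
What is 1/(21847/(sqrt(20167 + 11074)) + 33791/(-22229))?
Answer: 3352338440357/33686798266902464 + 1542174864361*sqrt(31241)/33686798266902464 ≈ 0.0081912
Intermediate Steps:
1/(21847/(sqrt(20167 + 11074)) + 33791/(-22229)) = 1/(21847/(sqrt(31241)) + 33791*(-1/22229)) = 1/(21847*(sqrt(31241)/31241) - 33791/22229) = 1/(3121*sqrt(31241)/4463 - 33791/22229) = 1/(-33791/22229 + 3121*sqrt(31241)/4463)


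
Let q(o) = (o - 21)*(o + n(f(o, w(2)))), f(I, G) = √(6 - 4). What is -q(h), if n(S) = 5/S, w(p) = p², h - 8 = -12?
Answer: -100 + 125*√2/2 ≈ -11.612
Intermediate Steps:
h = -4 (h = 8 - 12 = -4)
f(I, G) = √2
q(o) = (-21 + o)*(o + 5*√2/2) (q(o) = (o - 21)*(o + 5/(√2)) = (-21 + o)*(o + 5*(√2/2)) = (-21 + o)*(o + 5*√2/2))
-q(h) = -((-4)² - 21*(-4) - 105*√2/2 + (5/2)*(-4)*√2) = -(16 + 84 - 105*√2/2 - 10*√2) = -(100 - 125*√2/2) = -100 + 125*√2/2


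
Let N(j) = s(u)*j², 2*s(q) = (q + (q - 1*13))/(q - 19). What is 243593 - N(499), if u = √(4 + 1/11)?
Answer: 1258566609/7852 + 18675075*√55/7852 ≈ 1.7792e+5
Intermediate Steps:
u = 3*√55/11 (u = √(4 + 1/11) = √(45/11) = 3*√55/11 ≈ 2.0226)
s(q) = (-13 + 2*q)/(2*(-19 + q)) (s(q) = ((q + (q - 1*13))/(q - 19))/2 = ((q + (q - 13))/(-19 + q))/2 = ((q + (-13 + q))/(-19 + q))/2 = ((-13 + 2*q)/(-19 + q))/2 = (-13 + 2*q)/(2*(-19 + q)))
N(j) = j²*(-13/2 + 3*√55/11)/(-19 + 3*√55/11) (N(j) = ((-13/2 + 3*√55/11)/(-19 + 3*√55/11))*j² = j²*(-13/2 + 3*√55/11)/(-19 + 3*√55/11))
243593 - N(499) = 243593 - ((2627/7852)*499² - 75/7852*√55*499²) = 243593 - ((2627/7852)*249001 - 75/7852*√55*249001) = 243593 - (654125627/7852 - 18675075*√55/7852) = 243593 + (-654125627/7852 + 18675075*√55/7852) = 1258566609/7852 + 18675075*√55/7852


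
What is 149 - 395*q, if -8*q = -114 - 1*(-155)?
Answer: 17387/8 ≈ 2173.4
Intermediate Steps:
q = -41/8 (q = -(-114 - 1*(-155))/8 = -(-114 + 155)/8 = -1/8*41 = -41/8 ≈ -5.1250)
149 - 395*q = 149 - 395*(-41/8) = 149 + 16195/8 = 17387/8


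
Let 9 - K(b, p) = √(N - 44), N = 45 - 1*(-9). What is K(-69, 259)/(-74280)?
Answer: -3/24760 + √10/74280 ≈ -7.8591e-5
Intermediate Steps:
N = 54 (N = 45 + 9 = 54)
K(b, p) = 9 - √10 (K(b, p) = 9 - √(54 - 44) = 9 - √10)
K(-69, 259)/(-74280) = (9 - √10)/(-74280) = (9 - √10)*(-1/74280) = -3/24760 + √10/74280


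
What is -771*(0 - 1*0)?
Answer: 0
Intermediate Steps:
-771*(0 - 1*0) = -771*(0 + 0) = -771*0 = 0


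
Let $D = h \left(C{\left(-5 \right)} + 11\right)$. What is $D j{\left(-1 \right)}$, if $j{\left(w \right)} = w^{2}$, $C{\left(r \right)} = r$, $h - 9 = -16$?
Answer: $-42$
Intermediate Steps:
$h = -7$ ($h = 9 - 16 = -7$)
$D = -42$ ($D = - 7 \left(-5 + 11\right) = \left(-7\right) 6 = -42$)
$D j{\left(-1 \right)} = - 42 \left(-1\right)^{2} = \left(-42\right) 1 = -42$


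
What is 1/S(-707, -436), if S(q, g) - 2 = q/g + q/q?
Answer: 436/2015 ≈ 0.21638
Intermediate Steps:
S(q, g) = 3 + q/g (S(q, g) = 2 + (q/g + q/q) = 2 + (q/g + 1) = 2 + (1 + q/g) = 3 + q/g)
1/S(-707, -436) = 1/(3 - 707/(-436)) = 1/(3 - 707*(-1/436)) = 1/(3 + 707/436) = 1/(2015/436) = 436/2015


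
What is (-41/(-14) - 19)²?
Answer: 50625/196 ≈ 258.29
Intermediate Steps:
(-41/(-14) - 19)² = (-41*(-1/14) - 19)² = (41/14 - 19)² = (-225/14)² = 50625/196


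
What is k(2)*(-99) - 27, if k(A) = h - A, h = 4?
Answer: -225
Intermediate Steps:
k(A) = 4 - A
k(2)*(-99) - 27 = (4 - 1*2)*(-99) - 27 = (4 - 2)*(-99) - 27 = 2*(-99) - 27 = -198 - 27 = -225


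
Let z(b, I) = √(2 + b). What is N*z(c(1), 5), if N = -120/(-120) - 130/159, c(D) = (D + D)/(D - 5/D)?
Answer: 29*√6/318 ≈ 0.22338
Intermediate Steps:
c(D) = 2*D/(D - 5/D) (c(D) = (2*D)/(D - 5/D) = 2*D/(D - 5/D))
N = 29/159 (N = -120*(-1/120) - 130*1/159 = 1 - 130/159 = 29/159 ≈ 0.18239)
N*z(c(1), 5) = 29*√(2 + 2*1²/(-5 + 1²))/159 = 29*√(2 + 2*1/(-5 + 1))/159 = 29*√(2 + 2*1/(-4))/159 = 29*√(2 + 2*1*(-¼))/159 = 29*√(2 - ½)/159 = 29*√(3/2)/159 = 29*(√6/2)/159 = 29*√6/318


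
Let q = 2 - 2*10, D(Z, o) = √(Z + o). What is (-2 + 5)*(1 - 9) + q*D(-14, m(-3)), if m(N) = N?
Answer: -24 - 18*I*√17 ≈ -24.0 - 74.216*I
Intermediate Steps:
q = -18 (q = 2 - 20 = -18)
(-2 + 5)*(1 - 9) + q*D(-14, m(-3)) = (-2 + 5)*(1 - 9) - 18*√(-14 - 3) = 3*(-8) - 18*I*√17 = -24 - 18*I*√17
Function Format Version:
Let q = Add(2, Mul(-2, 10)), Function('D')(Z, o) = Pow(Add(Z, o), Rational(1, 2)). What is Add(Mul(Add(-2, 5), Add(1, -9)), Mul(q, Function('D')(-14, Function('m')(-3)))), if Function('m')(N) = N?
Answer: Add(-24, Mul(-18, I, Pow(17, Rational(1, 2)))) ≈ Add(-24.000, Mul(-74.216, I))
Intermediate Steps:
q = -18 (q = Add(2, -20) = -18)
Add(Mul(Add(-2, 5), Add(1, -9)), Mul(q, Function('D')(-14, Function('m')(-3)))) = Add(Mul(Add(-2, 5), Add(1, -9)), Mul(-18, Pow(Add(-14, -3), Rational(1, 2)))) = Add(Mul(3, -8), Mul(-18, Pow(-17, Rational(1, 2)))) = Add(-24, Mul(-18, Mul(I, Pow(17, Rational(1, 2))))) = Add(-24, Mul(-18, I, Pow(17, Rational(1, 2))))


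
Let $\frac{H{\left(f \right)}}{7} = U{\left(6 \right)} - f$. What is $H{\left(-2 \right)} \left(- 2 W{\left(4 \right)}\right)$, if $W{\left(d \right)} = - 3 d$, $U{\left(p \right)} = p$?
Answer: $1344$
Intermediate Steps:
$H{\left(f \right)} = 42 - 7 f$ ($H{\left(f \right)} = 7 \left(6 - f\right) = 42 - 7 f$)
$H{\left(-2 \right)} \left(- 2 W{\left(4 \right)}\right) = \left(42 - -14\right) \left(- 2 \left(\left(-3\right) 4\right)\right) = \left(42 + 14\right) \left(\left(-2\right) \left(-12\right)\right) = 56 \cdot 24 = 1344$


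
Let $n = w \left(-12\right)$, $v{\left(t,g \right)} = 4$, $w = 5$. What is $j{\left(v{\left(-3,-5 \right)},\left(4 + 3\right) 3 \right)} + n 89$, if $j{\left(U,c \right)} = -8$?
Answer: $-5348$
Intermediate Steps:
$n = -60$ ($n = 5 \left(-12\right) = -60$)
$j{\left(v{\left(-3,-5 \right)},\left(4 + 3\right) 3 \right)} + n 89 = -8 - 5340 = -5348$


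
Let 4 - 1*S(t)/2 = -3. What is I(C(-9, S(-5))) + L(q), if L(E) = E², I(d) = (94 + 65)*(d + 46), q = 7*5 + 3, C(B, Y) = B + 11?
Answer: 9076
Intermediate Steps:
S(t) = 14 (S(t) = 8 - 2*(-3) = 8 + 6 = 14)
C(B, Y) = 11 + B
q = 38 (q = 35 + 3 = 38)
I(d) = 7314 + 159*d (I(d) = 159*(46 + d) = 7314 + 159*d)
I(C(-9, S(-5))) + L(q) = (7314 + 159*(11 - 9)) + 38² = (7314 + 159*2) + 1444 = (7314 + 318) + 1444 = 7632 + 1444 = 9076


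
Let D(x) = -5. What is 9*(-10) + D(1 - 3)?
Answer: -95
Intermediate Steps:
9*(-10) + D(1 - 3) = 9*(-10) - 5 = -90 - 5 = -95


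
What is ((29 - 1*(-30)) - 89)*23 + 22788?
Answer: 22098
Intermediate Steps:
((29 - 1*(-30)) - 89)*23 + 22788 = ((29 + 30) - 89)*23 + 22788 = (59 - 89)*23 + 22788 = -30*23 + 22788 = -690 + 22788 = 22098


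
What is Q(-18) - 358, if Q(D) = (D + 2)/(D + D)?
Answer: -3218/9 ≈ -357.56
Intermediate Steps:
Q(D) = (2 + D)/(2*D) (Q(D) = (2 + D)/((2*D)) = (2 + D)*(1/(2*D)) = (2 + D)/(2*D))
Q(-18) - 358 = (1/2)*(2 - 18)/(-18) - 358 = (1/2)*(-1/18)*(-16) - 358 = 4/9 - 358 = -3218/9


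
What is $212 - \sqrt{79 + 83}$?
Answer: $212 - 9 \sqrt{2} \approx 199.27$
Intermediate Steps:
$212 - \sqrt{79 + 83} = 212 - \sqrt{162} = 212 - 9 \sqrt{2}$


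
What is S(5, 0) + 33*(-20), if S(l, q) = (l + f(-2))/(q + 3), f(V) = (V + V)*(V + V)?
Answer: -653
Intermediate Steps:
f(V) = 4*V² (f(V) = (2*V)*(2*V) = 4*V²)
S(l, q) = (16 + l)/(3 + q) (S(l, q) = (l + 4*(-2)²)/(q + 3) = (l + 4*4)/(3 + q) = (l + 16)/(3 + q) = (16 + l)/(3 + q))
S(5, 0) + 33*(-20) = (16 + 5)/(3 + 0) + 33*(-20) = 21/3 - 660 = (⅓)*21 - 660 = 7 - 660 = -653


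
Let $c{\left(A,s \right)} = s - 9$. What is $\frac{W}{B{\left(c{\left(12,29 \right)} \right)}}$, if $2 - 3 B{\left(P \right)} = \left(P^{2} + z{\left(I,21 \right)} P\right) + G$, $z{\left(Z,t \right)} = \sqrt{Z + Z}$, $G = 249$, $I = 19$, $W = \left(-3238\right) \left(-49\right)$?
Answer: $- \frac{307962942}{403409} + \frac{9519720 \sqrt{38}}{403409} \approx -617.93$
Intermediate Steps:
$W = 158662$
$c{\left(A,s \right)} = -9 + s$
$z{\left(Z,t \right)} = \sqrt{2} \sqrt{Z}$ ($z{\left(Z,t \right)} = \sqrt{2 Z} = \sqrt{2} \sqrt{Z}$)
$B{\left(P \right)} = - \frac{247}{3} - \frac{P^{2}}{3} - \frac{P \sqrt{38}}{3}$ ($B{\left(P \right)} = \frac{2}{3} - \frac{\left(P^{2} + \sqrt{2} \sqrt{19} P\right) + 249}{3} = \frac{2}{3} - \frac{\left(P^{2} + \sqrt{38} P\right) + 249}{3} = \frac{2}{3} - \frac{\left(P^{2} + P \sqrt{38}\right) + 249}{3} = \frac{2}{3} - \frac{249 + P^{2} + P \sqrt{38}}{3} = \frac{2}{3} - \left(83 + \frac{P^{2}}{3} + \frac{P \sqrt{38}}{3}\right) = - \frac{247}{3} - \frac{P^{2}}{3} - \frac{P \sqrt{38}}{3}$)
$\frac{W}{B{\left(c{\left(12,29 \right)} \right)}} = \frac{158662}{- \frac{247}{3} - \frac{\left(-9 + 29\right)^{2}}{3} - \frac{\left(-9 + 29\right) \sqrt{38}}{3}} = \frac{158662}{- \frac{247}{3} - \frac{20^{2}}{3} - \frac{20 \sqrt{38}}{3}} = \frac{158662}{- \frac{247}{3} - \frac{400}{3} - \frac{20 \sqrt{38}}{3}} = \frac{158662}{- \frac{647}{3} - \frac{20 \sqrt{38}}{3}}$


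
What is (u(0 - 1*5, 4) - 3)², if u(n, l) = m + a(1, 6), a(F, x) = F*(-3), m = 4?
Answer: 4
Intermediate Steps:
a(F, x) = -3*F
u(n, l) = 1 (u(n, l) = 4 - 3*1 = 4 - 3 = 1)
(u(0 - 1*5, 4) - 3)² = (1 - 3)² = (-2)² = 4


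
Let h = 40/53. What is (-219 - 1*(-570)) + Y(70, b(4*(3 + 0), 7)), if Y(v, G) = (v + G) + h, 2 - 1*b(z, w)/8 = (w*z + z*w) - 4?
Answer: -46335/53 ≈ -874.25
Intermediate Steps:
h = 40/53 (h = 40*(1/53) = 40/53 ≈ 0.75472)
b(z, w) = 48 - 16*w*z (b(z, w) = 16 - 8*((w*z + z*w) - 4) = 16 - 8*((w*z + w*z) - 4) = 16 - 8*(2*w*z - 4) = 16 - 8*(-4 + 2*w*z) = 16 + (32 - 16*w*z) = 48 - 16*w*z)
Y(v, G) = 40/53 + G + v (Y(v, G) = (v + G) + 40/53 = (G + v) + 40/53 = 40/53 + G + v)
(-219 - 1*(-570)) + Y(70, b(4*(3 + 0), 7)) = (-219 - 1*(-570)) + (40/53 + (48 - 16*7*4*(3 + 0)) + 70) = (-219 + 570) + (40/53 + (48 - 16*7*4*3) + 70) = 351 + (40/53 + (48 - 16*7*12) + 70) = 351 + (40/53 + (48 - 1344) + 70) = 351 + (40/53 - 1296 + 70) = 351 - 64938/53 = -46335/53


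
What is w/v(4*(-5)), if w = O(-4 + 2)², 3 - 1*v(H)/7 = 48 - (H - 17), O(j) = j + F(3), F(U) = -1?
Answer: -9/574 ≈ -0.015679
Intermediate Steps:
O(j) = -1 + j (O(j) = j - 1 = -1 + j)
v(H) = -434 + 7*H (v(H) = 21 - 7*(48 - (H - 17)) = 21 - 7*(48 - (-17 + H)) = 21 - 7*(48 + (17 - H)) = 21 - 7*(65 - H) = 21 + (-455 + 7*H) = -434 + 7*H)
w = 9 (w = (-1 + (-4 + 2))² = (-1 - 2)² = (-3)² = 9)
w/v(4*(-5)) = 9/(-434 + 7*(4*(-5))) = 9/(-434 + 7*(-20)) = 9/(-434 - 140) = 9/(-574) = 9*(-1/574) = -9/574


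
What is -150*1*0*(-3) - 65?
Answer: -65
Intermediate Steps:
-150*1*0*(-3) - 65 = -0*(-3) - 65 = -150*0 - 65 = 0 - 65 = -65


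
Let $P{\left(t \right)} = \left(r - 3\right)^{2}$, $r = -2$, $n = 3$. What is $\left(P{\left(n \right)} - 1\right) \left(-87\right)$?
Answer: $-2088$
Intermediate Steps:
$P{\left(t \right)} = 25$ ($P{\left(t \right)} = \left(-2 - 3\right)^{2} = \left(-5\right)^{2} = 25$)
$\left(P{\left(n \right)} - 1\right) \left(-87\right) = \left(25 - 1\right) \left(-87\right) = 24 \left(-87\right) = -2088$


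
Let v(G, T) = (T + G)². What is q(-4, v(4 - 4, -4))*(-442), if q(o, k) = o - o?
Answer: 0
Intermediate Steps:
v(G, T) = (G + T)²
q(o, k) = 0
q(-4, v(4 - 4, -4))*(-442) = 0*(-442) = 0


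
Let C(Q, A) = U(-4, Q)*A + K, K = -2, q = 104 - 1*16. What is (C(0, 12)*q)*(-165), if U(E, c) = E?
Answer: 726000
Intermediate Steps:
q = 88 (q = 104 - 16 = 88)
C(Q, A) = -2 - 4*A (C(Q, A) = -4*A - 2 = -2 - 4*A)
(C(0, 12)*q)*(-165) = ((-2 - 4*12)*88)*(-165) = ((-2 - 48)*88)*(-165) = -50*88*(-165) = -4400*(-165) = 726000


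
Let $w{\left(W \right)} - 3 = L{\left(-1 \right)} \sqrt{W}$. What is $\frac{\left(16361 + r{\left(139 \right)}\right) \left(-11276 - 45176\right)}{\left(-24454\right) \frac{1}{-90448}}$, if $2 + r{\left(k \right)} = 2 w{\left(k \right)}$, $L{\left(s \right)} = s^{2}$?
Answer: $- \frac{41779603583520}{12227} - \frac{5105970496 \sqrt{139}}{12227} \approx -3.4219 \cdot 10^{9}$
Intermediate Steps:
$w{\left(W \right)} = 3 + \sqrt{W}$ ($w{\left(W \right)} = 3 + \left(-1\right)^{2} \sqrt{W} = 3 + 1 \sqrt{W} = 3 + \sqrt{W}$)
$r{\left(k \right)} = 4 + 2 \sqrt{k}$ ($r{\left(k \right)} = -2 + 2 \left(3 + \sqrt{k}\right) = -2 + \left(6 + 2 \sqrt{k}\right) = 4 + 2 \sqrt{k}$)
$\frac{\left(16361 + r{\left(139 \right)}\right) \left(-11276 - 45176\right)}{\left(-24454\right) \frac{1}{-90448}} = \frac{\left(16361 + \left(4 + 2 \sqrt{139}\right)\right) \left(-11276 - 45176\right)}{\left(-24454\right) \frac{1}{-90448}} = \frac{\left(16365 + 2 \sqrt{139}\right) \left(-56452\right)}{\left(-24454\right) \left(- \frac{1}{90448}\right)} = \frac{-923836980 - 112904 \sqrt{139}}{\frac{12227}{45224}} = \left(-923836980 - 112904 \sqrt{139}\right) \frac{45224}{12227} = - \frac{41779603583520}{12227} - \frac{5105970496 \sqrt{139}}{12227}$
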